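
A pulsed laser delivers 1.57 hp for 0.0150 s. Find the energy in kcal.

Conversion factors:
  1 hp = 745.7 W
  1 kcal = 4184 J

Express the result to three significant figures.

0.00420 kcal

1.57 hp × 745.7 = 1170.75 W
E = P × t = 1170.75 W × 0.015 s = 17.5612 J
17.5612 J ÷ (4184 J/kcal) = 0.00419723 kcal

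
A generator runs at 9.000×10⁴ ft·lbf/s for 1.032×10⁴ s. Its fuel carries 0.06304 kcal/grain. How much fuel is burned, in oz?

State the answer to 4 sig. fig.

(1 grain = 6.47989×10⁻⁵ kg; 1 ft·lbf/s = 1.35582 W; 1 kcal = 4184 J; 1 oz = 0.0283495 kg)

9.000×10⁴ ft·lbf/s → 122024 W
E = P × t = 122024 × 10320 = 1.25929×10⁹ J
0.06304 kcal/grain → 4.07043×10⁶ J/kg
m = E / e_s = 1.25929×10⁹ / 4.07043×10⁶ = 309.375 kg
In oz: 309.375 / 0.0283495 = 10912.9 oz

1.091×10⁴ oz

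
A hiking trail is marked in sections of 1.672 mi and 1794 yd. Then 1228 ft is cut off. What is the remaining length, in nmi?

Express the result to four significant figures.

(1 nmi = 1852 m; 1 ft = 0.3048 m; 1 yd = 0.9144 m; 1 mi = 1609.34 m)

1.672 mi × 1609.34 = 2690.82 m
1794 yd × 0.9144 = 1640.43 m
1228 ft × 0.3048 = 374.294 m
Sum: 2690.82 + 1640.43 − 374.294 = 3956.96 m
In nmi: 3956.96 / 1852 = 2.13659 nmi

2.137 nmi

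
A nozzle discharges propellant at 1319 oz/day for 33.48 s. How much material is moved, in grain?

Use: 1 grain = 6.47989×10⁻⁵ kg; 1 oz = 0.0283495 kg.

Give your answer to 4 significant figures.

1319 oz/day → 4.32789×10⁻⁴ kg/s
m = ṁ × t = 4.32789×10⁻⁴ × 33.48 = 0.0144898 kg
In grain: 0.0144898 / 6.47989×10⁻⁵ = 223.612 grain

223.6 grain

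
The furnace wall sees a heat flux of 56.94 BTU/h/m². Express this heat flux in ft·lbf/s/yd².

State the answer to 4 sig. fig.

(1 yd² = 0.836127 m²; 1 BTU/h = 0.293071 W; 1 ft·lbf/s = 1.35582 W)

10.29 ft·lbf/s/yd²

56.94 BTU/h/m² × 0.293071 W/BTU/h = 16.6875 W/m²
16.6875 W/m² ÷ 1.35582 W/ft·lbf/s × 0.836127 m²/yd² = 10.2911 ft·lbf/s/yd²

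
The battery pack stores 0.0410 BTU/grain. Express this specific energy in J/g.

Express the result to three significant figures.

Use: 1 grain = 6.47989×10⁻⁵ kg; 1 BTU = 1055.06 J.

0.0410 BTU/grain × 1055.06 J/BTU ÷ 6.47989×10⁻⁵ kg/grain = 667565 J/kg
667565 J/kg × 0.001 kg/g = 667.565 J/g

668 J/g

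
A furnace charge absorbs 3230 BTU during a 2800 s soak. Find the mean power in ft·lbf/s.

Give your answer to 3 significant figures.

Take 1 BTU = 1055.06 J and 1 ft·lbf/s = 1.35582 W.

3230 BTU × 1055.06 → 3.40784×10⁶ J
P = E / t = 3.40784×10⁶ J / 2800 s = 1217.09 W
1217.09 W ÷ (1.35582 W/ft·lbf/s) = 897.678 ft·lbf/s

898 ft·lbf/s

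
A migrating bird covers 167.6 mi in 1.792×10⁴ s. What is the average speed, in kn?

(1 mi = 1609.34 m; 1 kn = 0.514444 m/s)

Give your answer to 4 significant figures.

29.26 kn

167.6 mi × 1609.34 → 269725 m
v = d / t = 269725 m / 17920 s = 15.0516 m/s
15.0516 m/s ÷ (0.514444 m/s/kn) = 29.258 kn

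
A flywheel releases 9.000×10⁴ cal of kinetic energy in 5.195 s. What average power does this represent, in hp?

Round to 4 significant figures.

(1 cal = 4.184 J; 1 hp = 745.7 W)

9.000×10⁴ cal × 4.184 → 376560 J
P = E / t = 376560 J / 5.195 s = 72485.1 W
72485.1 W ÷ (745.7 W/hp) = 97.2041 hp

97.20 hp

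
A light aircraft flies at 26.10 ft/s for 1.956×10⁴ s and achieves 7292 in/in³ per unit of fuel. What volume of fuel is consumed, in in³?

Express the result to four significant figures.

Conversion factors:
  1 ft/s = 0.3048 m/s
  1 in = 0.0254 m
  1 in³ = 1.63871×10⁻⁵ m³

26.10 ft/s → 7.95528 m/s
d = v × t = 7.95528 × 19560 = 155605 m
7292 in/in³ → 1.13026×10⁷ m/m³
V = d / (distance per unit fuel) = 155605 / 1.13026×10⁷ = 0.0137672 m³
In in³: 0.0137672 / 1.63871×10⁻⁵ = 840.124 in³

840.1 in³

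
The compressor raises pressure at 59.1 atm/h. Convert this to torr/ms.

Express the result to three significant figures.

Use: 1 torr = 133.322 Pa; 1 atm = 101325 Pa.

0.0125 torr/ms

59.1 atm/h × 101325 Pa/atm ÷ 3600 s/h = 1663.42 Pa/s
1663.42 Pa/s ÷ 133.322 Pa/torr × 0.001 s/ms = 0.0124767 torr/ms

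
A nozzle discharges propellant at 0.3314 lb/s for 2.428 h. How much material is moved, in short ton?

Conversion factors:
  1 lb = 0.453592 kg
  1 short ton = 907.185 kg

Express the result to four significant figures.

1.448 short ton

0.3314 lb/s → 0.15032 kg/s
2.428 h → 8740.8 s
m = ṁ × t = 0.15032 × 8740.8 = 1313.92 kg
In short ton: 1313.92 / 907.185 = 1.44835 short ton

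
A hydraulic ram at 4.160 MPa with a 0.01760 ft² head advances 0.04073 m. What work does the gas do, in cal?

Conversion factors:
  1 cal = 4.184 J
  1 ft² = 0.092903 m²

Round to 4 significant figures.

4.160 MPa → 4.16×10⁶ Pa
0.01760 ft² → 0.00163509 m²
F = P × A = 4.16×10⁶ × 0.00163509 = 6801.97 N
W = F × d = 6801.97 × 0.04073 = 277.044 J
In cal: 277.044 / 4.184 = 66.2151 cal

66.22 cal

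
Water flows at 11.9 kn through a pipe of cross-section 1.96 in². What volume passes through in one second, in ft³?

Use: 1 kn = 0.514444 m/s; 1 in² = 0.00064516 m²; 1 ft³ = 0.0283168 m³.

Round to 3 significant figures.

0.273 ft³

11.9 kn × 0.514444 = 6.12188 m/s
1.96 in² × 0.00064516 = 0.00126451 m²
V = v × A × t = 6.12188 m/s × 0.00126451 m² × 1 s = 0.00774118 m³
0.00774118 m³ ÷ (0.0283168 m³/ft³) = 0.273378 ft³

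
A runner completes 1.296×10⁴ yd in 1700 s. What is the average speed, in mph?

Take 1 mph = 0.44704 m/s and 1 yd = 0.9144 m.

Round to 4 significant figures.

15.59 mph

1.296×10⁴ yd × 0.9144 = 11850.6 m
v = d / t = 11850.6 m / 1700 s = 6.97094 m/s
6.97094 m/s ÷ (0.44704 m/s/mph) = 15.5935 mph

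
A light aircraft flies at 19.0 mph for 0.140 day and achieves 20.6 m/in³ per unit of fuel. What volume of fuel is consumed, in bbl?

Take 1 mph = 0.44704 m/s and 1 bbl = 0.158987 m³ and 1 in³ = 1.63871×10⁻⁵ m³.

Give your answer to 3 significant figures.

0.514 bbl

19.0 mph → 8.49376 m/s
0.140 day → 12096 s
d = v × t = 8.49376 × 12096 = 102741 m
20.6 m/in³ → 1.25709×10⁶ m/m³
V = d / (distance per unit fuel) = 102741 / 1.25709×10⁶ = 0.0817292 m³
In bbl: 0.0817292 / 0.158987 = 0.514062 bbl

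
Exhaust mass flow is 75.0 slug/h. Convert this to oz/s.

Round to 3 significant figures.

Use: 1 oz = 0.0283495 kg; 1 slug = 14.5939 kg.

75.0 slug/h × 14.5939 kg/slug ÷ 3600 s/h = 0.30404 kg/s
0.30404 kg/s ÷ 0.0283495 kg/oz = 10.7247 oz/s

10.7 oz/s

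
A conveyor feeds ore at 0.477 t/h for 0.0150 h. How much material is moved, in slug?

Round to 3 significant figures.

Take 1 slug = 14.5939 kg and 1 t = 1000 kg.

0.477 t/h → 0.1325 kg/s
0.0150 h → 54 s
m = ṁ × t = 0.1325 × 54 = 7.155 kg
In slug: 7.155 / 14.5939 = 0.490273 slug

0.490 slug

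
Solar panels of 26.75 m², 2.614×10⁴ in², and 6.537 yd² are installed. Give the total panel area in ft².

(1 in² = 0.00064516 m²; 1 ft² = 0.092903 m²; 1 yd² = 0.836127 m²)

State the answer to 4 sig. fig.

528.3 ft²

26.75 m² (already m²)
2.614×10⁴ in² × 0.00064516 = 16.8645 m²
6.537 yd² × 0.836127 = 5.46576 m²
Sum: 26.75 + 16.8645 + 5.46576 = 49.0803 m²
In ft²: 49.0803 / 0.092903 = 528.296 ft²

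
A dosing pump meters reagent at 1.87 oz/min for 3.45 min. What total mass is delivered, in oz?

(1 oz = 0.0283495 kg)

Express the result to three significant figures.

6.45 oz

1.87 oz/min → 8.83559×10⁻⁴ kg/s
3.45 min → 207 s
m = ṁ × t = 8.83559×10⁻⁴ × 207 = 0.182897 kg
In oz: 0.182897 / 0.0283495 = 6.45151 oz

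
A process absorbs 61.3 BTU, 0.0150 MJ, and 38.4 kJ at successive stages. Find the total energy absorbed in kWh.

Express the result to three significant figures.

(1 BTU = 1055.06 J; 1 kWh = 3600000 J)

61.3 BTU × 1055.06 = 64675.2 J
0.0150 MJ × 1000000 = 15000 J
38.4 kJ × 1000 = 38400 J
Total: 64675.2 + 15000 + 38400 = 118075 J
In kWh: 118075 / 3600000 = 0.0327986 kWh

0.0328 kWh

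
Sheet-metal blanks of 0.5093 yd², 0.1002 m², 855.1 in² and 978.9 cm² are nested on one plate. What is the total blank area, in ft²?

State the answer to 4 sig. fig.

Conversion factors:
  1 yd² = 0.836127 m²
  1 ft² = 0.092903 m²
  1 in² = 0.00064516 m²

12.65 ft²

0.5093 yd² × 0.836127 → 0.425839 m²
0.1002 m² (already m²)
855.1 in² × 0.00064516 → 0.551676 m²
978.9 cm² × 0.0001 → 0.09789 m²
Sum: 0.425839 + 0.1002 + 0.551676 + 0.09789 = 1.1756 m²
In ft²: 1.1756 / 0.092903 = 12.6541 ft²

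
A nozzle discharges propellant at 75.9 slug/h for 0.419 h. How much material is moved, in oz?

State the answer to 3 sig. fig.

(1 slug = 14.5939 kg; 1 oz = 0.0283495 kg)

1.64×10⁴ oz

75.9 slug/h → 0.307688 kg/s
0.419 h → 1508.4 s
m = ṁ × t = 0.307688 × 1508.4 = 464.117 kg
In oz: 464.117 / 0.0283495 = 16371.3 oz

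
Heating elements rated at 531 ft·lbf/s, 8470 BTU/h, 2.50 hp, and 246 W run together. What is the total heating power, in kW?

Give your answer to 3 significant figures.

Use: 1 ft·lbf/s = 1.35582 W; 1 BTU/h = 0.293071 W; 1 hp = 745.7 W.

5.31 kW

531 ft·lbf/s × 1.35582 → 719.94 W
8470 BTU/h × 0.293071 → 2482.31 W
2.50 hp × 745.7 → 1864.25 W
246 W (already W)
Total: 719.94 + 2482.31 + 1864.25 + 246 = 5312.5 W
In kW: 5312.5 / 1000 = 5.3125 kW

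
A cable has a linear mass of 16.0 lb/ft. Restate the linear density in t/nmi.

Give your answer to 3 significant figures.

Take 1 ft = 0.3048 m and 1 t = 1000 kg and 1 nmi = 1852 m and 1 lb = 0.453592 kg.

16.0 lb/ft × 0.453592 kg/lb ÷ 0.3048 m/ft = 23.8106 kg/m
23.8106 kg/m ÷ 1000 kg/t × 1852 m/nmi = 44.0972 t/nmi

44.1 t/nmi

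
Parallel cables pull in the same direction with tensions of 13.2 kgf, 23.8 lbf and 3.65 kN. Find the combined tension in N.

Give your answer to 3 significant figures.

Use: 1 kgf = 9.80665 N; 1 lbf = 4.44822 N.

13.2 kgf × 9.80665 = 129.448 N
23.8 lbf × 4.44822 = 105.868 N
3.65 kN × 1000 = 3650 N
Sum: 129.448 + 105.868 + 3650 = 3885.32 N

3890 N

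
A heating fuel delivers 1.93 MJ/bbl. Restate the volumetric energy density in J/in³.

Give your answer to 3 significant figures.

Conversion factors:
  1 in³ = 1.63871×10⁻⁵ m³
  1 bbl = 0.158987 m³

1.93 MJ/bbl × 1000000 J/MJ ÷ 0.158987 m³/bbl = 1.21394×10⁷ J/m³
1.21394×10⁷ J/m³ × 1.63871×10⁻⁵ m³/in³ = 198.93 J/in³

199 J/in³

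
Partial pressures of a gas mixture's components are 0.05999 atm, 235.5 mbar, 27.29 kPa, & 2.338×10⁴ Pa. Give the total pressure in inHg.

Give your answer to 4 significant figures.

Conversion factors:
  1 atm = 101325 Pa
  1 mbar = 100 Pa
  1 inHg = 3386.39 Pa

0.05999 atm × 101325 = 6078.49 Pa
235.5 mbar × 100 = 23550 Pa
27.29 kPa × 1000 = 27290 Pa
2.338×10⁴ Pa (already Pa)
Sum: 6078.49 + 23550 + 27290 + 23380 = 80298.5 Pa
In inHg: 80298.5 / 3386.39 = 23.7121 inHg

23.71 inHg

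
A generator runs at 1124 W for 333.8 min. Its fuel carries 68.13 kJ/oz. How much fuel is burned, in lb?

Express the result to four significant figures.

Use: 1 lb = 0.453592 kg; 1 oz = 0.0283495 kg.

333.8 min → 20028 s
E = P × t = 1124 × 20028 = 2.25115×10⁷ J
68.13 kJ/oz → 2.40322×10⁶ J/kg
m = E / e_s = 2.25115×10⁷ / 2.40322×10⁶ = 9.36722 kg
In lb: 9.36722 / 0.453592 = 20.6512 lb

20.65 lb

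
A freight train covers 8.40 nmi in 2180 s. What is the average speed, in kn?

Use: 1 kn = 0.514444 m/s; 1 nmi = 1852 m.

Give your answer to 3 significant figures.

13.9 kn

8.40 nmi × 1852 → 15556.8 m
v = d / t = 15556.8 m / 2180 s = 7.13615 m/s
7.13615 m/s ÷ (0.514444 m/s/kn) = 13.8716 kn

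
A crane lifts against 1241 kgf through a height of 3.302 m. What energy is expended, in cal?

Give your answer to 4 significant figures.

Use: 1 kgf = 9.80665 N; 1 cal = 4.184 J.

9605 cal

1241 kgf × 9.80665 → 12170.1 N
W = F × d = 12170.1 N × 3.302 m = 40185.7 J
40185.7 J ÷ (4.184 J/cal) = 9604.61 cal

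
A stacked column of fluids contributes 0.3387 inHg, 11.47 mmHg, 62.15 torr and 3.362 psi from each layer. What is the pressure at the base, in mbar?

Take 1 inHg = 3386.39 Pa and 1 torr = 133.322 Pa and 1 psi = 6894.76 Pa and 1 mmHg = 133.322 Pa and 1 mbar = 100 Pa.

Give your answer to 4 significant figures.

341.4 mbar

0.3387 inHg × 3386.39 = 1146.97 Pa
11.47 mmHg × 133.322 = 1529.2 Pa
62.15 torr × 133.322 = 8285.96 Pa
3.362 psi × 6894.76 = 23180.2 Pa
Sum: 1146.97 + 1529.2 + 8285.96 + 23180.2 = 34142.3 Pa
In mbar: 34142.3 / 100 = 341.423 mbar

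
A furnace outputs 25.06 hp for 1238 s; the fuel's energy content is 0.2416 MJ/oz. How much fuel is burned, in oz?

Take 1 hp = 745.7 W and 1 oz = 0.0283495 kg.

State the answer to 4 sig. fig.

95.76 oz

25.06 hp → 18687.2 W
E = P × t = 18687.2 × 1238 = 2.31348×10⁷ J
0.2416 MJ/oz → 8.5222×10⁶ J/kg
m = E / e_s = 2.31348×10⁷ / 8.5222×10⁶ = 2.71465 kg
In oz: 2.71465 / 0.0283495 = 95.7565 oz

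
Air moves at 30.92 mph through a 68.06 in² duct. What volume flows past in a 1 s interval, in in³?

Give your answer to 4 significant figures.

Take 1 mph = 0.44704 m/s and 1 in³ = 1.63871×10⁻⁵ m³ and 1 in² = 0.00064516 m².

3.704×10⁴ in³

30.92 mph × 0.44704 = 13.8225 m/s
68.06 in² × 0.00064516 = 0.0439096 m²
V = v × A × t = 13.8225 m/s × 0.0439096 m² × 1 s = 0.60694 m³
0.60694 m³ ÷ (1.63871×10⁻⁵ m³/in³) = 37037.7 in³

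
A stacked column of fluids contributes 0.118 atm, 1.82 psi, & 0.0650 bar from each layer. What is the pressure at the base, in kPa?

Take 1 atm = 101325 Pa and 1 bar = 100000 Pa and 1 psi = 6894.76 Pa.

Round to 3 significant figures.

31.0 kPa

0.118 atm × 101325 → 11956.3 Pa
1.82 psi × 6894.76 → 12548.5 Pa
0.0650 bar × 100000 → 6500 Pa
Total: 11956.3 + 12548.5 + 6500 = 31004.8 Pa
In kPa: 31004.8 / 1000 = 31.0048 kPa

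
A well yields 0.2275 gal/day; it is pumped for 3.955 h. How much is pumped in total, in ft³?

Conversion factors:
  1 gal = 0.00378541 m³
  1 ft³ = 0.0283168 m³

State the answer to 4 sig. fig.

0.005012 ft³

0.2275 gal/day → 9.96737×10⁻⁹ m³/s
3.955 h → 14238 s
V = Q × t = 9.96737×10⁻⁹ × 14238 = 1.41915×10⁻⁴ m³
In ft³: 1.41915×10⁻⁴ / 0.0283168 = 0.00501169 ft³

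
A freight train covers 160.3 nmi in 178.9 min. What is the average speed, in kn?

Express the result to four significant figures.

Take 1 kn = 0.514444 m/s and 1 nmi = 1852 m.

160.3 nmi × 1852 = 296876 m
178.9 min × 60 = 10734 s
v = d / t = 296876 m / 10734 s = 27.6575 m/s
27.6575 m/s ÷ (0.514444 m/s/kn) = 53.7619 kn

53.76 kn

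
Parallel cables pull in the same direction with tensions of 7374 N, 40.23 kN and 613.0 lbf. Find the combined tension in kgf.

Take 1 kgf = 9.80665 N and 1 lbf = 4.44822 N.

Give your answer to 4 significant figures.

5132 kgf

7374 N (already N)
40.23 kN × 1000 → 40230 N
613.0 lbf × 4.44822 → 2726.76 N
Sum: 7374 + 40230 + 2726.76 = 50330.8 N
In kgf: 50330.8 / 9.80665 = 5132.31 kgf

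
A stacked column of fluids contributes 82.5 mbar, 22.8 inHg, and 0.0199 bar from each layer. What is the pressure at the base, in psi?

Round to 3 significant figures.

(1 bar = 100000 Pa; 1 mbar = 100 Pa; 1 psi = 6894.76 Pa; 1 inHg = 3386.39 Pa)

12.7 psi

82.5 mbar × 100 = 8250 Pa
22.8 inHg × 3386.39 = 77209.7 Pa
0.0199 bar × 100000 = 1990 Pa
Combined: 8250 + 77209.7 + 1990 = 87449.7 Pa
In psi: 87449.7 / 6894.76 = 12.6835 psi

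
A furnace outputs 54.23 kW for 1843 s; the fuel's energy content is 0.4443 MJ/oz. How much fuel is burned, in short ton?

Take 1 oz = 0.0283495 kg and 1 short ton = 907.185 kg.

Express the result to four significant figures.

0.007030 short ton

54.23 kW → 54230 W
E = P × t = 54230 × 1843 = 9.99459×10⁷ J
0.4443 MJ/oz → 1.56722×10⁷ J/kg
m = E / e_s = 9.99459×10⁷ / 1.56722×10⁷ = 6.37727 kg
In short ton: 6.37727 / 907.185 = 0.00702973 short ton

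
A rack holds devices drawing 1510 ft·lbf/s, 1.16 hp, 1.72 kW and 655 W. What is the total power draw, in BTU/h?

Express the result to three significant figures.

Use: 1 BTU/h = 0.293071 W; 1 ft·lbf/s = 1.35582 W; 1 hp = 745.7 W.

1.80×10⁴ BTU/h

1510 ft·lbf/s × 1.35582 → 2047.29 W
1.16 hp × 745.7 → 865.012 W
1.72 kW × 1000 → 1720 W
655 W (already W)
Sum: 2047.29 + 865.012 + 1720 + 655 = 5287.3 W
In BTU/h: 5287.3 / 0.293071 = 18041 BTU/h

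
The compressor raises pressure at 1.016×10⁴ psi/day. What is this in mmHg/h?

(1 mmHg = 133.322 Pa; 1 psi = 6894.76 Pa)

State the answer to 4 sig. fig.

1.016×10⁴ psi/day × 6894.76 Pa/psi ÷ 86400 s/day = 810.773 Pa/s
810.773 Pa/s ÷ 133.322 Pa/mmHg × 3600 s/h = 21892.7 mmHg/h

2.189×10⁴ mmHg/h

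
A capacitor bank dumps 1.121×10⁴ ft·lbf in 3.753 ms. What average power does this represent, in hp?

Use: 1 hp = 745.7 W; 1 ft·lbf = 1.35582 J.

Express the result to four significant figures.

5431 hp

1.121×10⁴ ft·lbf × 1.35582 → 15198.7 J
3.753 ms × 0.001 → 0.003753 s
P = E / t = 15198.7 J / 0.003753 s = 4.04975×10⁶ W
4.04975×10⁶ W ÷ (745.7 W/hp) = 5430.8 hp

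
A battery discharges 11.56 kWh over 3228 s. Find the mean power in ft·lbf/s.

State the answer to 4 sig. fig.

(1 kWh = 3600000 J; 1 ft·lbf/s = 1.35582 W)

9509 ft·lbf/s

11.56 kWh × 3600000 → 4.1616×10⁷ J
P = E / t = 4.1616×10⁷ J / 3228 s = 12892.2 W
12892.2 W ÷ (1.35582 W/ft·lbf/s) = 9508.78 ft·lbf/s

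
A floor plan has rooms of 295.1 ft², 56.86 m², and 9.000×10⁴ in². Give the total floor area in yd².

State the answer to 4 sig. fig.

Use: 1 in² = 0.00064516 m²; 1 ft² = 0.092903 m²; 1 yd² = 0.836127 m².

170.2 yd²

295.1 ft² × 0.092903 → 27.4157 m²
56.86 m² (already m²)
9.000×10⁴ in² × 0.00064516 → 58.0644 m²
Total: 27.4157 + 56.86 + 58.0644 = 142.34 m²
In yd²: 142.34 / 0.836127 = 170.237 yd²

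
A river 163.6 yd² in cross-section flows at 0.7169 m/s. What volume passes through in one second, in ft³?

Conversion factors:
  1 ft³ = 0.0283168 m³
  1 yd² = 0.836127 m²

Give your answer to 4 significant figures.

163.6 yd² × 0.836127 = 136.79 m²
V = v × A × t = 0.7169 m/s × 136.79 m² × 1 s = 98.0648 m³
98.0648 m³ ÷ (0.0283168 m³/ft³) = 3463.13 ft³

3463 ft³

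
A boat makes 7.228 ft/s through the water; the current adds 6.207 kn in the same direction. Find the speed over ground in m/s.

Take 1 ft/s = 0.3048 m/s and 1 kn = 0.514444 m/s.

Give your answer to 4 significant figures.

5.396 m/s

7.228 ft/s × 0.3048 = 2.20309 m/s
6.207 kn × 0.514444 = 3.19315 m/s
Sum: 2.20309 + 3.19315 = 5.39624 m/s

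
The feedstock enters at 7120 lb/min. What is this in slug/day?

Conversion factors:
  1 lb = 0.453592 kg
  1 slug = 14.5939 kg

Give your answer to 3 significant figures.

7120 lb/min × 0.453592 kg/lb ÷ 60 s/min = 53.8263 kg/s
53.8263 kg/s ÷ 14.5939 kg/slug × 86400 s/day = 318667 slug/day

3.19×10⁵ slug/day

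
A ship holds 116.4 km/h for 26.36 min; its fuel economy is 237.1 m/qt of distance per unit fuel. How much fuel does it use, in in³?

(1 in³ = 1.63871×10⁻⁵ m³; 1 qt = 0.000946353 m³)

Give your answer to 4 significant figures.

1.246×10⁴ in³

116.4 km/h → 32.3333 m/s
26.36 min → 1581.6 s
d = v × t = 32.3333 × 1581.6 = 51138.3 m
237.1 m/qt → 250541 m/m³
V = d / (distance per unit fuel) = 51138.3 / 250541 = 0.204112 m³
In in³: 0.204112 / 1.63871×10⁻⁵ = 12455.7 in³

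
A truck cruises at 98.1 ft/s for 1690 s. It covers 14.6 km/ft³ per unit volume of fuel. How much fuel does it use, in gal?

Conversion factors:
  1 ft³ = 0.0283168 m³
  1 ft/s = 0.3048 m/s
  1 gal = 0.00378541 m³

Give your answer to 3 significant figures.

98.1 ft/s → 29.9009 m/s
d = v × t = 29.9009 × 1690 = 50532.5 m
14.6 km/ft³ → 515595 m/m³
V = d / (distance per unit fuel) = 50532.5 / 515595 = 0.0980081 m³
In gal: 0.0980081 / 0.00378541 = 25.891 gal

25.9 gal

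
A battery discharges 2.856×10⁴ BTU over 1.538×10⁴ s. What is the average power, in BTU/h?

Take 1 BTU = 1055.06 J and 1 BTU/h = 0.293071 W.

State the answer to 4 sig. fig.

2.856×10⁴ BTU × 1055.06 = 3.01325×10⁷ J
P = E / t = 3.01325×10⁷ J / 15380 s = 1959.2 W
1959.2 W ÷ (0.293071 W/BTU/h) = 6685.07 BTU/h

6685 BTU/h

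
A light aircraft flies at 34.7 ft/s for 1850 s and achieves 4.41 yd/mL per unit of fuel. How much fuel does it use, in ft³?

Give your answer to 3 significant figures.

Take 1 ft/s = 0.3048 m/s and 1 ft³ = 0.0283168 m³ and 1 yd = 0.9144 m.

0.171 ft³

34.7 ft/s → 10.5766 m/s
d = v × t = 10.5766 × 1850 = 19566.7 m
4.41 yd/mL → 4.0325×10⁶ m/m³
V = d / (distance per unit fuel) = 19566.7 / 4.0325×10⁶ = 0.00485225 m³
In ft³: 0.00485225 / 0.0283168 = 0.171356 ft³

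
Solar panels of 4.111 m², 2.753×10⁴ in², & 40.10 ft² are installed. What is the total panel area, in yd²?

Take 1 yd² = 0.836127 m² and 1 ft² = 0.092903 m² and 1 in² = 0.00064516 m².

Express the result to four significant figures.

4.111 m² (already m²)
2.753×10⁴ in² × 0.00064516 → 17.7613 m²
40.10 ft² × 0.092903 → 3.72541 m²
Sum: 4.111 + 17.7613 + 3.72541 = 25.5977 m²
In yd²: 25.5977 / 0.836127 = 30.6146 yd²

30.61 yd²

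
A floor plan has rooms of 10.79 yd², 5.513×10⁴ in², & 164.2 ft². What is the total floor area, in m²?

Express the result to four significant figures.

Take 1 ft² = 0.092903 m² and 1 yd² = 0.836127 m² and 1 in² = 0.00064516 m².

59.84 m²

10.79 yd² × 0.836127 = 9.02181 m²
5.513×10⁴ in² × 0.00064516 = 35.5677 m²
164.2 ft² × 0.092903 = 15.2547 m²
Combined: 9.02181 + 35.5677 + 15.2547 = 59.8442 m²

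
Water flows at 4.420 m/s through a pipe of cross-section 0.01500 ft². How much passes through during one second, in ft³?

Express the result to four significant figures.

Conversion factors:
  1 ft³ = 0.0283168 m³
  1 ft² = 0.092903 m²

0.01500 ft² × 0.092903 = 0.00139354 m²
V = v × A × t = 4.42 m/s × 0.00139354 m² × 1 s = 0.00615945 m³
0.00615945 m³ ÷ (0.0283168 m³/ft³) = 0.217519 ft³

0.2175 ft³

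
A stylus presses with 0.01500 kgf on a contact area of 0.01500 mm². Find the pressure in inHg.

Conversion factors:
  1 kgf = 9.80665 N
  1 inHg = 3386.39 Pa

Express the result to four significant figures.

0.01500 kgf × 9.80665 = 0.1471 N
0.01500 mm² × 10⁻⁶ = 1.5×10⁻⁸ m²
P = F / A = 0.1471 N / 1.5×10⁻⁸ m² = 9.80667×10⁶ Pa
9.80667×10⁶ Pa ÷ (3386.39 Pa/inHg) = 2895.91 inHg

2896 inHg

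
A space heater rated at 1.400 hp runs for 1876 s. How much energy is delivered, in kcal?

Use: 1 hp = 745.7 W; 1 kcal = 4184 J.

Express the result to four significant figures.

468.1 kcal

1.400 hp × 745.7 = 1043.98 W
E = P × t = 1043.98 W × 1876 s = 1.95851×10⁶ J
1.95851×10⁶ J ÷ (4184 J/kcal) = 468.095 kcal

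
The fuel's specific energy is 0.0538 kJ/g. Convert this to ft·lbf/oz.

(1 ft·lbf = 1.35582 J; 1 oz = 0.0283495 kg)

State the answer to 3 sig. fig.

1120 ft·lbf/oz

0.0538 kJ/g × 1000 J/kJ ÷ 0.001 kg/g = 53800 J/kg
53800 J/kg ÷ 1.35582 J/ft·lbf × 0.0283495 kg/oz = 1124.93 ft·lbf/oz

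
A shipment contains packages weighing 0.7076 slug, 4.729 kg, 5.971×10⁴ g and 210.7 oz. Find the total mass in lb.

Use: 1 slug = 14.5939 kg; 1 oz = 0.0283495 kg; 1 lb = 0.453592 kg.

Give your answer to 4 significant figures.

0.7076 slug × 14.5939 = 10.3266 kg
4.729 kg (already kg)
5.971×10⁴ g × 0.001 = 59.71 kg
210.7 oz × 0.0283495 = 5.97324 kg
Combined: 10.3266 + 4.729 + 59.71 + 5.97324 = 80.7388 kg
In lb: 80.7388 / 0.453592 = 177.999 lb

178.0 lb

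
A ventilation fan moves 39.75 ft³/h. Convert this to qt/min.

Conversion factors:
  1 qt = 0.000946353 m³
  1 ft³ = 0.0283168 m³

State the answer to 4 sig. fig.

39.75 ft³/h × 0.0283168 m³/ft³ ÷ 3600 s/h = 3.12665×10⁻⁴ m³/s
3.12665×10⁻⁴ m³/s ÷ 0.000946353 m³/qt × 60 s/min = 19.8234 qt/min

19.82 qt/min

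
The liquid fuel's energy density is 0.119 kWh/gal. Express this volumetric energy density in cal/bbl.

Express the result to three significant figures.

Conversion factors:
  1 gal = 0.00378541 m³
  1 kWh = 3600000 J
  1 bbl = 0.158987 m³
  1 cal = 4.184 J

4.30×10⁶ cal/bbl

0.119 kWh/gal × 3600000 J/kWh ÷ 0.00378541 m³/gal = 1.13171×10⁸ J/m³
1.13171×10⁸ J/m³ ÷ 4.184 J/cal × 0.158987 m³/bbl = 4.30036×10⁶ cal/bbl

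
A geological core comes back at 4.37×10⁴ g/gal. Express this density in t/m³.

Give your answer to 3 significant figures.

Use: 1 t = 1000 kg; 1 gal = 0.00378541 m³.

4.37×10⁴ g/gal × 0.001 kg/g ÷ 0.00378541 m³/gal = 11544.3 kg/m³
11544.3 kg/m³ ÷ 1000 kg/t = 11.5443 t/m³

11.5 t/m³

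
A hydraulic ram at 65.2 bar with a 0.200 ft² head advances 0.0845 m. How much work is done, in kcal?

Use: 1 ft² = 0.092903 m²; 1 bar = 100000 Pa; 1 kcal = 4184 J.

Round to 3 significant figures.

2.45 kcal

65.2 bar → 6.52×10⁶ Pa
0.200 ft² → 0.0185806 m²
F = P × A = 6.52×10⁶ × 0.0185806 = 121146 N
W = F × d = 121146 × 0.0845 = 10236.8 J
In kcal: 10236.8 / 4184 = 2.44665 kcal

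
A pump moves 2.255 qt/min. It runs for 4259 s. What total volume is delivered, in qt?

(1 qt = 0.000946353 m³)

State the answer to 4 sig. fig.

160.1 qt

2.255 qt/min → 3.55671×10⁻⁵ m³/s
V = Q × t = 3.55671×10⁻⁵ × 4259 = 0.15148 m³
In qt: 0.15148 / 0.000946353 = 160.067 qt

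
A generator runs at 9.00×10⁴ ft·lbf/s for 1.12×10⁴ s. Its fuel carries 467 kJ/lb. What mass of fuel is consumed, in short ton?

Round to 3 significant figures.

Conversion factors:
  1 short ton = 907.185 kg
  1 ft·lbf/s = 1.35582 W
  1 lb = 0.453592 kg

1.46 short ton

9.00×10⁴ ft·lbf/s → 122024 W
E = P × t = 122024 × 11200 = 1.36667×10⁹ J
467 kJ/lb → 1.02956×10⁶ J/kg
m = E / e_s = 1.36667×10⁹ / 1.02956×10⁶ = 1327.43 kg
In short ton: 1327.43 / 907.185 = 1.46324 short ton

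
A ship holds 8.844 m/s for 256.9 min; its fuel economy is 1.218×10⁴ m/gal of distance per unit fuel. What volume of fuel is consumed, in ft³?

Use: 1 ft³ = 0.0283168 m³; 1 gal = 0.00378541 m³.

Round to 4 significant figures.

256.9 min → 15414 s
d = v × t = 8.844 × 15414 = 136321 m
1.218×10⁴ m/gal → 3.21762×10⁶ m/m³
V = d / (distance per unit fuel) = 136321 / 3.21762×10⁶ = 0.042367 m³
In ft³: 0.042367 / 0.0283168 = 1.49618 ft³

1.496 ft³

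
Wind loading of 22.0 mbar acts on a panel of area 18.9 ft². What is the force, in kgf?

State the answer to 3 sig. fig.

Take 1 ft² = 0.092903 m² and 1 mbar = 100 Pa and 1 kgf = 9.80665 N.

22.0 mbar × 100 = 2200 Pa
18.9 ft² × 0.092903 = 1.75587 m²
F = P × A = 2200 Pa × 1.75587 m² = 3862.91 N
3862.91 N ÷ (9.80665 N/kgf) = 393.907 kgf

394 kgf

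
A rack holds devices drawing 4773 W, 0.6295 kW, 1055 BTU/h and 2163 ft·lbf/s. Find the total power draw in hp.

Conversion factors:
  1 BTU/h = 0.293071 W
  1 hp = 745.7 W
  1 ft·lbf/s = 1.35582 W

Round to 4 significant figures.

11.59 hp

4773 W (already W)
0.6295 kW × 1000 → 629.5 W
1055 BTU/h × 0.293071 → 309.19 W
2163 ft·lbf/s × 1.35582 → 2932.64 W
Sum: 4773 + 629.5 + 309.19 + 2932.64 = 8644.33 W
In hp: 8644.33 / 745.7 = 11.5922 hp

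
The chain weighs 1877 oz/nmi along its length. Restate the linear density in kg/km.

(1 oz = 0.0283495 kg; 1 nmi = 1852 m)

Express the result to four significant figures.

28.73 kg/km

1877 oz/nmi × 0.0283495 kg/oz ÷ 1852 m/nmi = 0.0287322 kg/m
0.0287322 kg/m × 1000 m/km = 28.7322 kg/km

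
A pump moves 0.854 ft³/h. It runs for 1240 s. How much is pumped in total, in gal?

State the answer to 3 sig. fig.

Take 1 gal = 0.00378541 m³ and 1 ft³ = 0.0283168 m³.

2.20 gal

0.854 ft³/h → 6.71737×10⁻⁶ m³/s
V = Q × t = 6.71737×10⁻⁶ × 1240 = 0.00832954 m³
In gal: 0.00832954 / 0.00378541 = 2.20043 gal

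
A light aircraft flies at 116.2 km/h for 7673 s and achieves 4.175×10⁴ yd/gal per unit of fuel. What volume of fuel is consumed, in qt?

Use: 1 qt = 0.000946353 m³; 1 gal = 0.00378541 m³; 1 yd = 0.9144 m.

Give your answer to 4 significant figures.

25.95 qt

116.2 km/h → 32.2778 m/s
d = v × t = 32.2778 × 7673 = 247668 m
4.175×10⁴ yd/gal → 1.00851×10⁷ m/m³
V = d / (distance per unit fuel) = 247668 / 1.00851×10⁷ = 0.0245578 m³
In qt: 0.0245578 / 0.000946353 = 25.9499 qt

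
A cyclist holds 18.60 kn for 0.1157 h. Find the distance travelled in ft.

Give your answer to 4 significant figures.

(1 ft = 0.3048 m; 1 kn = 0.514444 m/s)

1.308×10⁴ ft

18.60 kn × 0.514444 = 9.56866 m/s
0.1157 h × 3600 = 416.52 s
d = v × t = 9.56866 m/s × 416.52 s = 3985.54 m
3985.54 m ÷ (0.3048 m/ft) = 13075.9 ft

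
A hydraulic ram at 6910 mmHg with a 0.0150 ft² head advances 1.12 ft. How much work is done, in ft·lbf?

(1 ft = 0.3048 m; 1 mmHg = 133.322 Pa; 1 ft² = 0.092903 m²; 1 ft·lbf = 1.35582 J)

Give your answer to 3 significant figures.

323 ft·lbf

6910 mmHg → 921255 Pa
0.0150 ft² → 0.00139354 m²
F = P × A = 921255 × 0.00139354 = 1283.81 N
1.12 ft → 0.341376 m
W = F × d = 1283.81 × 0.341376 = 438.262 J
In ft·lbf: 438.262 / 1.35582 = 323.245 ft·lbf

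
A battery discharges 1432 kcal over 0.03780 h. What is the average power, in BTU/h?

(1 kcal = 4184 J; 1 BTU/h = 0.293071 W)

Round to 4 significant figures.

1.502×10⁵ BTU/h

1432 kcal × 4184 = 5.99149×10⁶ J
0.03780 h × 3600 = 136.08 s
P = E / t = 5.99149×10⁶ J / 136.08 s = 44029.2 W
44029.2 W ÷ (0.293071 W/BTU/h) = 150234 BTU/h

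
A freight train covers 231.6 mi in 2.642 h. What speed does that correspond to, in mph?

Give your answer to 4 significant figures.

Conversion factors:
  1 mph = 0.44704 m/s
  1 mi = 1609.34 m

231.6 mi × 1609.34 → 372723 m
2.642 h × 3600 → 9511.2 s
v = d / t = 372723 m / 9511.2 s = 39.1878 m/s
39.1878 m/s ÷ (0.44704 m/s/mph) = 87.6606 mph

87.66 mph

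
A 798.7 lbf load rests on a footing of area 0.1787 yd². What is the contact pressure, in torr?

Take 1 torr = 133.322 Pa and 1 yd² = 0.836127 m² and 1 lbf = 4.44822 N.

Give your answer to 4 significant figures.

178.3 torr

798.7 lbf × 4.44822 → 3552.79 N
0.1787 yd² × 0.836127 → 0.149416 m²
P = F / A = 3552.79 N / 0.149416 m² = 23777.8 Pa
23777.8 Pa ÷ (133.322 Pa/torr) = 178.349 torr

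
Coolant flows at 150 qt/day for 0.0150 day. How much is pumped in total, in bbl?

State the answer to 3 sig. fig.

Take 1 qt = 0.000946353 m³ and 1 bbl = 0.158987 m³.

0.0134 bbl

150 qt/day → 1.64297×10⁻⁶ m³/s
0.0150 day → 1296 s
V = Q × t = 1.64297×10⁻⁶ × 1296 = 0.00212929 m³
In bbl: 0.00212929 / 0.158987 = 0.0133929 bbl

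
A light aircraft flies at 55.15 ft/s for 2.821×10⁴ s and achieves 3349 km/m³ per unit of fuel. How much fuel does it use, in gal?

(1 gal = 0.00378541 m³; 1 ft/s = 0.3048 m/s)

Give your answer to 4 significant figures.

55.15 ft/s → 16.8097 m/s
d = v × t = 16.8097 × 28210 = 474202 m
3349 km/m³ → 3.349×10⁶ m/m³
V = d / (distance per unit fuel) = 474202 / 3.349×10⁶ = 0.141595 m³
In gal: 0.141595 / 0.00378541 = 37.4055 gal

37.41 gal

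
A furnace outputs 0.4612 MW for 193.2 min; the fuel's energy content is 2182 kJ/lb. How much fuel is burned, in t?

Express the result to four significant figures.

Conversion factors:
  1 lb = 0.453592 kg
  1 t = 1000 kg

0.4612 MW → 461200 W
193.2 min → 11592 s
E = P × t = 461200 × 11592 = 5.34623×10⁹ J
2182 kJ/lb → 4.81049×10⁶ J/kg
m = E / e_s = 5.34623×10⁹ / 4.81049×10⁶ = 1111.37 kg
In t: 1111.37 / 1000 = 1.11137 t

1.111 t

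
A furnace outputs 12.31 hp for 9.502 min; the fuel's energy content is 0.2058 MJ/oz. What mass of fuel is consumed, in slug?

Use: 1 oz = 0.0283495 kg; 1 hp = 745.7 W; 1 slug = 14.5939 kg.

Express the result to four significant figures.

0.04940 slug

12.31 hp → 9179.57 W
9.502 min → 570.12 s
E = P × t = 9179.57 × 570.12 = 5.23346×10⁶ J
0.2058 MJ/oz → 7.25939×10⁶ J/kg
m = E / e_s = 5.23346×10⁶ / 7.25939×10⁶ = 0.720923 kg
In slug: 0.720923 / 14.5939 = 0.0493989 slug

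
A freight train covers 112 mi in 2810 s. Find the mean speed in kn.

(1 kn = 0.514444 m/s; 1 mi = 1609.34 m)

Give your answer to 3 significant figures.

125 kn

112 mi × 1609.34 → 180246 m
v = d / t = 180246 m / 2810 s = 64.1445 m/s
64.1445 m/s ÷ (0.514444 m/s/kn) = 124.687 kn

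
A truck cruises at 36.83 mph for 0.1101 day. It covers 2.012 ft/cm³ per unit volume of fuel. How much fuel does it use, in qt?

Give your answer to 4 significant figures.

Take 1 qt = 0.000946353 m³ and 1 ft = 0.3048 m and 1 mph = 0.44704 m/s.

269.9 qt

36.83 mph → 16.4645 m/s
0.1101 day → 9512.64 s
d = v × t = 16.4645 × 9512.64 = 156621 m
2.012 ft/cm³ → 613258 m/m³
V = d / (distance per unit fuel) = 156621 / 613258 = 0.255392 m³
In qt: 0.255392 / 0.000946353 = 269.87 qt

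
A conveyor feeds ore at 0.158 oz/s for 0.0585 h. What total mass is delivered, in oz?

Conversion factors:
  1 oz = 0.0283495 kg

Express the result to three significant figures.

33.3 oz

0.158 oz/s → 0.00447922 kg/s
0.0585 h → 210.6 s
m = ṁ × t = 0.00447922 × 210.6 = 0.943324 kg
In oz: 0.943324 / 0.0283495 = 33.2748 oz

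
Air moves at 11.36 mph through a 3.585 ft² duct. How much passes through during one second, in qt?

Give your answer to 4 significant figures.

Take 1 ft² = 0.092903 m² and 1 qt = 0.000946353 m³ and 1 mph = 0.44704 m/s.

1787 qt

11.36 mph × 0.44704 → 5.07837 m/s
3.585 ft² × 0.092903 → 0.333057 m²
V = v × A × t = 5.07837 m/s × 0.333057 m² × 1 s = 1.69139 m³
1.69139 m³ ÷ (0.000946353 m³/qt) = 1787.27 qt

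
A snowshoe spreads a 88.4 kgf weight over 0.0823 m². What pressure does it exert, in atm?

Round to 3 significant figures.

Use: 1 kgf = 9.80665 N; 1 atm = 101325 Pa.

0.104 atm

88.4 kgf × 9.80665 → 866.908 N
P = F / A = 866.908 N / 0.0823 m² = 10533.5 Pa
10533.5 Pa ÷ (101325 Pa/atm) = 0.103958 atm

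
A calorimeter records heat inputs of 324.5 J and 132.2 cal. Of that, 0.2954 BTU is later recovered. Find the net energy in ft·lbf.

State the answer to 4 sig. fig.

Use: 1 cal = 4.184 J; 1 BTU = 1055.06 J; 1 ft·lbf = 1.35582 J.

417.4 ft·lbf

324.5 J (already J)
132.2 cal × 4.184 = 553.125 J
0.2954 BTU × 1055.06 = 311.665 J
Sum: 324.5 + 553.125 − 311.665 = 565.96 J
In ft·lbf: 565.96 / 1.35582 = 417.43 ft·lbf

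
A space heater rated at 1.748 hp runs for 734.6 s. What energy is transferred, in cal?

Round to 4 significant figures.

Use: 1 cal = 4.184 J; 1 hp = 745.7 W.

2.289×10⁵ cal

1.748 hp × 745.7 → 1303.48 W
E = P × t = 1303.48 W × 734.6 s = 957536 J
957536 J ÷ (4.184 J/cal) = 228857 cal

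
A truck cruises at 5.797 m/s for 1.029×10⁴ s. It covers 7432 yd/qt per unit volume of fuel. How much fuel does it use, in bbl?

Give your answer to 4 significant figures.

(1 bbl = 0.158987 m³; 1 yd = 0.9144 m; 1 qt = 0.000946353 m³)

d = v × t = 5.797 × 10290 = 59651.1 m
7432 yd/qt → 7.18106×10⁶ m/m³
V = d / (distance per unit fuel) = 59651.1 / 7.18106×10⁶ = 0.00830673 m³
In bbl: 0.00830673 / 0.158987 = 0.0522479 bbl

0.05225 bbl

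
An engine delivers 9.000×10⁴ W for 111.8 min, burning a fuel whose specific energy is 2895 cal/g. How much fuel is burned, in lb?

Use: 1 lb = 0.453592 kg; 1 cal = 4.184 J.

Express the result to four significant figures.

109.9 lb

111.8 min → 6708 s
E = P × t = 90000 × 6708 = 6.0372×10⁸ J
2895 cal/g → 1.21127×10⁷ J/kg
m = E / e_s = 6.0372×10⁸ / 1.21127×10⁷ = 49.8419 kg
In lb: 49.8419 / 0.453592 = 109.883 lb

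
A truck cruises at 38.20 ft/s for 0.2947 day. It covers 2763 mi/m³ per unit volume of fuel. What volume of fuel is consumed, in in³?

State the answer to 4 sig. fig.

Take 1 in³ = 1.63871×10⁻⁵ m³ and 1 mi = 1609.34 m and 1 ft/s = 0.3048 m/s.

4069 in³

38.20 ft/s → 11.6434 m/s
0.2947 day → 25462.1 s
d = v × t = 11.6434 × 25462.1 = 296465 m
2763 mi/m³ → 4.44661×10⁶ m/m³
V = d / (distance per unit fuel) = 296465 / 4.44661×10⁶ = 0.0666721 m³
In in³: 0.0666721 / 1.63871×10⁻⁵ = 4068.57 in³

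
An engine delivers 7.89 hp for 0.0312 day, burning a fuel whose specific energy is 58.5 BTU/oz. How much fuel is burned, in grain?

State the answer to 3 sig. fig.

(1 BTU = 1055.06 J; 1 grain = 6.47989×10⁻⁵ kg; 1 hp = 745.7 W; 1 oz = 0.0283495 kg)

1.12×10⁵ grain

7.89 hp → 5883.57 W
0.0312 day → 2695.68 s
E = P × t = 5883.57 × 2695.68 = 1.58602×10⁷ J
58.5 BTU/oz → 2.17715×10⁶ J/kg
m = E / e_s = 1.58602×10⁷ / 2.17715×10⁶ = 7.28484 kg
In grain: 7.28484 / 6.47989×10⁻⁵ = 112422 grain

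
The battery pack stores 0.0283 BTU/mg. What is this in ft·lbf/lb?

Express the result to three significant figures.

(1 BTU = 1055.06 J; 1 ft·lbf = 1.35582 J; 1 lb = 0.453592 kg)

0.0283 BTU/mg × 1055.06 J/BTU ÷ 10⁻⁶ kg/mg = 2.98582×10⁷ J/kg
2.98582×10⁷ J/kg ÷ 1.35582 J/ft·lbf × 0.453592 kg/lb = 9.98911×10⁶ ft·lbf/lb

9.99×10⁶ ft·lbf/lb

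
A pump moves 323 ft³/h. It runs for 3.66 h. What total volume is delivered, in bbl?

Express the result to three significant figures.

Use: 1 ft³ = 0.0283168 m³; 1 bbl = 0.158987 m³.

323 ft³/h → 0.00254065 m³/s
3.66 h → 13176 s
V = Q × t = 0.00254065 × 13176 = 33.4756 m³
In bbl: 33.4756 / 0.158987 = 210.556 bbl

211 bbl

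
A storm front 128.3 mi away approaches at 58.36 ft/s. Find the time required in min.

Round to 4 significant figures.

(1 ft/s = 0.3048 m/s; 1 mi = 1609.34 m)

193.5 min

128.3 mi × 1609.34 = 206478 m
58.36 ft/s × 0.3048 = 17.7881 m/s
t = d / v = 206478 m / 17.7881 m/s = 11607.6 s
11607.6 s ÷ (60 s/min) = 193.46 min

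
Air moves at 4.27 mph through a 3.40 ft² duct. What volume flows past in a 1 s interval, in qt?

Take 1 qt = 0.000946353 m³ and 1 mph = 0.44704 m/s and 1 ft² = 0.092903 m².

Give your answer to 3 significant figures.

637 qt

4.27 mph × 0.44704 = 1.90886 m/s
3.40 ft² × 0.092903 = 0.31587 m²
V = v × A × t = 1.90886 m/s × 0.31587 m² × 1 s = 0.602952 m³
0.602952 m³ ÷ (0.000946353 m³/qt) = 637.132 qt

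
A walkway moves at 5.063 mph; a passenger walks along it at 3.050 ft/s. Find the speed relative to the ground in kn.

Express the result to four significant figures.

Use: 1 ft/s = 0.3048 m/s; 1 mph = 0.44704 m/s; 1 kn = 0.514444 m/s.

5.063 mph × 0.44704 = 2.26336 m/s
3.050 ft/s × 0.3048 = 0.92964 m/s
Combined: 2.26336 + 0.92964 = 3.193 m/s
In kn: 3.193 / 0.514444 = 6.2067 kn

6.207 kn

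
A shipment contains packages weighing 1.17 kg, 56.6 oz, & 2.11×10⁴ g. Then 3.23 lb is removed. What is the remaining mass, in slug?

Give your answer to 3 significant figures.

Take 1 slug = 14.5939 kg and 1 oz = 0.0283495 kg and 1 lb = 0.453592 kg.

1.17 kg (already kg)
56.6 oz × 0.0283495 = 1.60458 kg
2.11×10⁴ g × 0.001 = 21.1 kg
3.23 lb × 0.453592 = 1.4651 kg
Result: 1.17 + 1.60458 + 21.1 − 1.4651 = 22.4095 kg
In slug: 22.4095 / 14.5939 = 1.53554 slug

1.54 slug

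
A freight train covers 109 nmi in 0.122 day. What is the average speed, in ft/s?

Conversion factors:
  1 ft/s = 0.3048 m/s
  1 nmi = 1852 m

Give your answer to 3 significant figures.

62.8 ft/s

109 nmi × 1852 = 201868 m
0.122 day × 86400 = 10540.8 s
v = d / t = 201868 m / 10540.8 s = 19.1511 m/s
19.1511 m/s ÷ (0.3048 m/s/ft/s) = 62.8317 ft/s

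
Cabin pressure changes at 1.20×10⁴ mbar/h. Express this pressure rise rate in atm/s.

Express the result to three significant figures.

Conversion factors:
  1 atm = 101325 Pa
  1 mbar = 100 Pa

0.00329 atm/s

1.20×10⁴ mbar/h × 100 Pa/mbar ÷ 3600 s/h = 333.333 Pa/s
333.333 Pa/s ÷ 101325 Pa/atm = 0.00328974 atm/s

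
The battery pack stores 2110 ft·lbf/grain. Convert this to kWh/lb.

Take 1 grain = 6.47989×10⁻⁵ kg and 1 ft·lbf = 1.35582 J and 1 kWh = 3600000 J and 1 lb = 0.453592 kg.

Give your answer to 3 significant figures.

2110 ft·lbf/grain × 1.35582 J/ft·lbf ÷ 6.47989×10⁻⁵ kg/grain = 4.41486×10⁷ J/kg
4.41486×10⁷ J/kg ÷ 3600000 J/kWh × 0.453592 kg/lb = 5.56263 kWh/lb

5.56 kWh/lb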